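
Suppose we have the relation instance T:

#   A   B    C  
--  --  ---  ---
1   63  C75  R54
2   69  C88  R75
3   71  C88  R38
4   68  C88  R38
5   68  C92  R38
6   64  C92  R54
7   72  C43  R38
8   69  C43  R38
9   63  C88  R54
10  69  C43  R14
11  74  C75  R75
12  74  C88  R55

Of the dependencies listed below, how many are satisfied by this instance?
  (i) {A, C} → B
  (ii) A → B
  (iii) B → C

0

(i) {A, C} → B: (A=63, C=R54): rows 1, 9 → B takes values {C75, C88} — violation; (A=68, C=R38): rows 4, 5 → B takes values {C88, C92} — violation — fails.
(ii) A → B: A=63: rows 1, 9 → B takes values {C75, C88} — violation; A=69: rows 2, 8, 10 → B takes values {C88, C43} — violation; A=68: rows 4, 5 → B takes values {C88, C92} — violation; A=74: rows 11, 12 → B takes values {C75, C88} — violation — fails.
(iii) B → C: B=C75: rows 1, 11 → C takes values {R54, R75} — violation; B=C88: rows 2, 3, 4, 9, 12 → C takes values {R75, R38, R54, R55} — violation; B=C92: rows 5, 6 → C takes values {R38, R54} — violation; B=C43: rows 7, 8, 10 → C takes values {R38, R14} — violation — fails.
None of the 3 dependencies hold.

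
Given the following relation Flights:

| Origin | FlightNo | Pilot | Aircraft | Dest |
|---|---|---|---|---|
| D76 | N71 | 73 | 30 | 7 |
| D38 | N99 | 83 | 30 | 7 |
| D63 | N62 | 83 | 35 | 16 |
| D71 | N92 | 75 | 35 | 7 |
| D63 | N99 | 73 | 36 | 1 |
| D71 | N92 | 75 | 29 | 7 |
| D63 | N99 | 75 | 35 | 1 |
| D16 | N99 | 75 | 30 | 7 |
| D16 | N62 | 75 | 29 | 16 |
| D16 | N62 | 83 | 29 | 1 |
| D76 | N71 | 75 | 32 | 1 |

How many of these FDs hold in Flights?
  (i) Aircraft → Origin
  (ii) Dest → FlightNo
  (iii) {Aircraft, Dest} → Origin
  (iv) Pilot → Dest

0

(i) Aircraft → Origin: Aircraft=30: 3 rows → Origin takes values {D76, D38, D16} — violation; Aircraft=35: 3 rows → Origin takes values {D63, D71} — violation; Aircraft=29: 3 rows → Origin takes values {D71, D16} — violation — fails.
(ii) Dest → FlightNo: Dest=7: 5 rows → FlightNo takes values {N71, N99, N92} — violation; Dest=1: 4 rows → FlightNo takes values {N99, N62, N71} — violation — fails.
(iii) {Aircraft, Dest} → Origin: (Aircraft=30, Dest=7): 3 rows → Origin takes values {D76, D38, D16} — violation — fails.
(iv) Pilot → Dest: Pilot=73: 2 rows → Dest takes values {7, 1} — violation; Pilot=83: 3 rows → Dest takes values {7, 16, 1} — violation; Pilot=75: 6 rows → Dest takes values {7, 1, 16} — violation — fails.
None of the 4 dependencies hold.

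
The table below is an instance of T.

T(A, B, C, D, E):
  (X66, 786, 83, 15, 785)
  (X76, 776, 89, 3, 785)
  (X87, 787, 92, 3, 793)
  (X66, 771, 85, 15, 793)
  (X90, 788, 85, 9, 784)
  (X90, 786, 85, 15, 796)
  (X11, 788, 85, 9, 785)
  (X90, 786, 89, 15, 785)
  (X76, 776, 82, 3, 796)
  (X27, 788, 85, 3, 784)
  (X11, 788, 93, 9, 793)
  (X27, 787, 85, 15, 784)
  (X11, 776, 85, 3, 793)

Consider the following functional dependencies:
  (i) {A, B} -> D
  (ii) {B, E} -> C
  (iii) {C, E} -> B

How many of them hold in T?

(i) {A, B} -> D: every LHS value maps to a single RHS value — holds.
(ii) {B, E} -> C: (B=786, E=785): 2 rows → C takes values {83, 89} — violation — fails.
(iii) {C, E} -> B: (C=89, E=785): 2 rows → B takes values {776, 786} — violation; (C=85, E=793): 2 rows → B takes values {771, 776} — violation; (C=85, E=784): 3 rows → B takes values {788, 787} — violation — fails.
1 of the 3 dependencies holds.

1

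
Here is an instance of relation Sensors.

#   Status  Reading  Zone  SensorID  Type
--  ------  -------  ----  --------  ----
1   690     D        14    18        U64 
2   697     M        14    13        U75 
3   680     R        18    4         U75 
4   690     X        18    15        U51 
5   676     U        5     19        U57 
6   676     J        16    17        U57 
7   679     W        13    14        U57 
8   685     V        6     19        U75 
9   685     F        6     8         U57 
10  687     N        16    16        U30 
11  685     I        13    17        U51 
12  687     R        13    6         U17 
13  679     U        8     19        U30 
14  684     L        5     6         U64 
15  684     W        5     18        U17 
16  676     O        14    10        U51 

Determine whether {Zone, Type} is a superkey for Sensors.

Yes

All 16 rows have distinct {Zone, Type} values, so {Zone, Type} → (all attributes) holds and {Zone, Type} is a superkey.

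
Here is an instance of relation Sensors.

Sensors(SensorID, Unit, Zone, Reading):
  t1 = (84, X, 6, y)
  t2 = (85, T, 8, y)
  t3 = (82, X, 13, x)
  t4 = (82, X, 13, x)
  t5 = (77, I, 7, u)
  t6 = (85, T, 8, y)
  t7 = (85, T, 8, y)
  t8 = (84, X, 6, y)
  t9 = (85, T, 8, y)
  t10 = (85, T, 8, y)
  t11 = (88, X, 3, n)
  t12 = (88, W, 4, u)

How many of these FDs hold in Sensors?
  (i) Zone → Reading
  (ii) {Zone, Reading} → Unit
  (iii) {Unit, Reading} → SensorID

3

(i) Zone → Reading: every LHS value maps to a single RHS value — holds.
(ii) {Zone, Reading} → Unit: every LHS value maps to a single RHS value — holds.
(iii) {Unit, Reading} → SensorID: every LHS value maps to a single RHS value — holds.
3 of the 3 dependencies hold.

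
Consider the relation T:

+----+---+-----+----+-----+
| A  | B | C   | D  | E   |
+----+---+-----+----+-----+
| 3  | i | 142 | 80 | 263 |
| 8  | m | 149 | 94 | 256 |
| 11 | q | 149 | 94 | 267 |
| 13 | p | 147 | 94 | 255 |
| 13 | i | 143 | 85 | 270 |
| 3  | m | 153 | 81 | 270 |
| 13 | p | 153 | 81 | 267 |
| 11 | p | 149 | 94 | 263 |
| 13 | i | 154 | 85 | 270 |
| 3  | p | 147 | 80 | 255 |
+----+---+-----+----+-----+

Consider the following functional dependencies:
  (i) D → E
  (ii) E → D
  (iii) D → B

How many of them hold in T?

(i) D → E: D=80: 2 rows → E takes values {263, 255} — violation; D=94: 4 rows → E takes values {256, 267, 255, 263} — violation; D=81: 2 rows → E takes values {270, 267} — violation — fails.
(ii) E → D: E=263: 2 rows → D takes values {80, 94} — violation; E=267: 2 rows → D takes values {94, 81} — violation; E=255: 2 rows → D takes values {94, 80} — violation; E=270: 3 rows → D takes values {85, 81} — violation — fails.
(iii) D → B: D=80: 2 rows → B takes values {i, p} — violation; D=94: 4 rows → B takes values {m, q, p} — violation; D=81: 2 rows → B takes values {m, p} — violation — fails.
None of the 3 dependencies hold.

0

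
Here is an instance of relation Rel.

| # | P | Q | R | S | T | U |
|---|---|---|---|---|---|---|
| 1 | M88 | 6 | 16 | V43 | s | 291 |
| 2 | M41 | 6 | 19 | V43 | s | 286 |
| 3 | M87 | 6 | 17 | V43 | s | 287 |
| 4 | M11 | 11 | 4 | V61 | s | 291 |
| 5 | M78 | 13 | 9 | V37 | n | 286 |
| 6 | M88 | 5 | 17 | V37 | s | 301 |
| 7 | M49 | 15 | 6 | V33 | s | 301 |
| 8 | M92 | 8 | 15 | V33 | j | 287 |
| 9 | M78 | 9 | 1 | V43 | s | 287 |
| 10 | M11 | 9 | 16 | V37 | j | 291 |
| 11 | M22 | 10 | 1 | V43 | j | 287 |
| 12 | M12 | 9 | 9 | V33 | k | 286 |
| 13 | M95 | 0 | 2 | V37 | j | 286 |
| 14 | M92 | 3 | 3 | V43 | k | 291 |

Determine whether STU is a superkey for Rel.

Rows 3 and 9 have the same STU value (S=V43, T=s, U=287) but are distinct tuples, so STU does not determine every attribute — not a superkey.

No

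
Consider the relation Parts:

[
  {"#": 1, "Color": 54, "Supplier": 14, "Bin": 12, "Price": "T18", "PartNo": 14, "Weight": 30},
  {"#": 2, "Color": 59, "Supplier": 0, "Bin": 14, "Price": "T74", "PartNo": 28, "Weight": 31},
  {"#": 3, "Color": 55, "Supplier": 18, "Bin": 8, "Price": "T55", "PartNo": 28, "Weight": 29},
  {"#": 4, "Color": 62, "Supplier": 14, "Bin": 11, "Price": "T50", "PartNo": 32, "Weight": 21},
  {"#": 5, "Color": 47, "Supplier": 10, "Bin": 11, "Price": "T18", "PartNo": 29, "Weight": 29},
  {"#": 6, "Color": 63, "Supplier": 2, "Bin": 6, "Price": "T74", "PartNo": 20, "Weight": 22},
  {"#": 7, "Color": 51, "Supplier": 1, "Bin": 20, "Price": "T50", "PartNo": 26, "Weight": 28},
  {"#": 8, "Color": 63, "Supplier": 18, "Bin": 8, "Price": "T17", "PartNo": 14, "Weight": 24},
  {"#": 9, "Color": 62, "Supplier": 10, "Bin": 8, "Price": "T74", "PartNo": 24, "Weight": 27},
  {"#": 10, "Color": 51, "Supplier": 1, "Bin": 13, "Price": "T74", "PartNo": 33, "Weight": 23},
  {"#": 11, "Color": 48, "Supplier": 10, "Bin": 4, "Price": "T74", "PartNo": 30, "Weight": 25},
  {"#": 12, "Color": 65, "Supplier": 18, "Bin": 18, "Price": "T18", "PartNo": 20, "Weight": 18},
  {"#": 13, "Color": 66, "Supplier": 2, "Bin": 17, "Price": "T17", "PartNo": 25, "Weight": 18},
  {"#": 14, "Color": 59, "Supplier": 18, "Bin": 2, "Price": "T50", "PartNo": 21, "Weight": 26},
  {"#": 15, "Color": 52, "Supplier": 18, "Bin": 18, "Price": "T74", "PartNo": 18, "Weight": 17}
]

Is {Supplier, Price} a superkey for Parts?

Rows 9 and 11 have the same {Supplier, Price} value (Supplier=10, Price=T74) but are distinct tuples, so {Supplier, Price} does not determine every attribute — not a superkey.

No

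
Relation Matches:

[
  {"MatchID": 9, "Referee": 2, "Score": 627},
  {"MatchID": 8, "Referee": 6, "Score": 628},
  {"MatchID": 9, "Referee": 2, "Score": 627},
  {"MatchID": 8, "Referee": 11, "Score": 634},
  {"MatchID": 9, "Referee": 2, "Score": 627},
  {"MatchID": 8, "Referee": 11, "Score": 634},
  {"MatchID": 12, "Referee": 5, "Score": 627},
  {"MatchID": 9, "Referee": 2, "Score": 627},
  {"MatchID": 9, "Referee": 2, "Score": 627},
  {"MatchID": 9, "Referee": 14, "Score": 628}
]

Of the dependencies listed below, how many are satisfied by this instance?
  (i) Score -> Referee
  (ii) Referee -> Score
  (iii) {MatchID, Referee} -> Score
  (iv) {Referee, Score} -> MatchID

(i) Score -> Referee: Score=627: 6 rows → Referee takes values {2, 5} — violation; Score=628: 2 rows → Referee takes values {6, 14} — violation — fails.
(ii) Referee -> Score: every LHS value maps to a single RHS value — holds.
(iii) {MatchID, Referee} -> Score: every LHS value maps to a single RHS value — holds.
(iv) {Referee, Score} -> MatchID: every LHS value maps to a single RHS value — holds.
3 of the 4 dependencies hold.

3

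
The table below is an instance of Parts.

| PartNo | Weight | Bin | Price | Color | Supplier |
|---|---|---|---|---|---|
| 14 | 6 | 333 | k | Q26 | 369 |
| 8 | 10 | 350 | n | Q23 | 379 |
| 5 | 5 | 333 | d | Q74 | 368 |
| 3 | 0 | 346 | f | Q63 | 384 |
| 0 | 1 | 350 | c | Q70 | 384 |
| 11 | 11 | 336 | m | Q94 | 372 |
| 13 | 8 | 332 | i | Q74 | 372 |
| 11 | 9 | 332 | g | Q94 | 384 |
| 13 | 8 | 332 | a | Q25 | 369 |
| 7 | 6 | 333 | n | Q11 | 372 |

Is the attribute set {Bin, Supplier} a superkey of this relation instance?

All 10 rows have distinct {Bin, Supplier} values, so {Bin, Supplier} → (all attributes) holds and {Bin, Supplier} is a superkey.

Yes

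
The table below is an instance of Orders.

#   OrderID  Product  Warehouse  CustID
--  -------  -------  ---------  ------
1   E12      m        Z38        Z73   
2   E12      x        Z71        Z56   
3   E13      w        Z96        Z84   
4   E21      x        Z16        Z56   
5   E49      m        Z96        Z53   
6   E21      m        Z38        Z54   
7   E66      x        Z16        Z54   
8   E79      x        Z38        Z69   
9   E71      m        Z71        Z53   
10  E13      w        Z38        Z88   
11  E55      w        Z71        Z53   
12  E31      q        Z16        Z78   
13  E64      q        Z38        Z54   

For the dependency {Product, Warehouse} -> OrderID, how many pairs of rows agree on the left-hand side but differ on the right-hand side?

(Product=m, Warehouse=Z38): violating pairs (1,6) — 1 pair.
(Product=x, Warehouse=Z16): violating pairs (4,7) — 1 pair.

2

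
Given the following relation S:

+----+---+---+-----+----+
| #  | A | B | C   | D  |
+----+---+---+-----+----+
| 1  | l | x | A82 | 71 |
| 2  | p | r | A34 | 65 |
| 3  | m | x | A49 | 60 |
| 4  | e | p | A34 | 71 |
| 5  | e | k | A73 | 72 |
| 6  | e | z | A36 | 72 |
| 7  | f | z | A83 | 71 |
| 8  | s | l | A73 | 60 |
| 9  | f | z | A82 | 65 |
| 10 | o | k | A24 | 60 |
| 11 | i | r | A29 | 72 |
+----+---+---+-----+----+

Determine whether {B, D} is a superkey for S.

All 11 rows have distinct {B, D} values, so {B, D} → (all attributes) holds and {B, D} is a superkey.

Yes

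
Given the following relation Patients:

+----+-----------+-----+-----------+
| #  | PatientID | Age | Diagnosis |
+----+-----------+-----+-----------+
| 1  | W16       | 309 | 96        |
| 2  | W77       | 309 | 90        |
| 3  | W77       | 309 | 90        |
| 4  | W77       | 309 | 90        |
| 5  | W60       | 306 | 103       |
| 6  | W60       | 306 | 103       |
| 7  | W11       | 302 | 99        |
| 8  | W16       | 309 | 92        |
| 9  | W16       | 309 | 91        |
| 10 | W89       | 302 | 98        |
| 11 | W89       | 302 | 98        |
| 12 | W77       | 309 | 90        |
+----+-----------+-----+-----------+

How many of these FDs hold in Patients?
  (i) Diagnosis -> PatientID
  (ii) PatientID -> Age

(i) Diagnosis -> PatientID: every LHS value maps to a single RHS value — holds.
(ii) PatientID -> Age: every LHS value maps to a single RHS value — holds.
2 of the 2 dependencies hold.

2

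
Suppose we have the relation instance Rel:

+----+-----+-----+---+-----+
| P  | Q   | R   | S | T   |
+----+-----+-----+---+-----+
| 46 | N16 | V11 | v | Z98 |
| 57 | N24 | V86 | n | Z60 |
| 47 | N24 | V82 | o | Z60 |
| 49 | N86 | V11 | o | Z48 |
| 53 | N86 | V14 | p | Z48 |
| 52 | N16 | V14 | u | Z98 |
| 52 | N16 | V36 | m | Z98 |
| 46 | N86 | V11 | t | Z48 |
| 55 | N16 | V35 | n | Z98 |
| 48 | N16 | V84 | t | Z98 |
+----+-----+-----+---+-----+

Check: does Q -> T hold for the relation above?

Yes

Q=N16: 5 rows → T = Z98, Z98, Z98, Z98, Z98 ✓
Q=N24: 2 rows → T = Z60, Z60 ✓
Q=N86: 3 rows → T = Z48, Z48, Z48 ✓
Every Q value is associated with a single T value, so Q -> T holds.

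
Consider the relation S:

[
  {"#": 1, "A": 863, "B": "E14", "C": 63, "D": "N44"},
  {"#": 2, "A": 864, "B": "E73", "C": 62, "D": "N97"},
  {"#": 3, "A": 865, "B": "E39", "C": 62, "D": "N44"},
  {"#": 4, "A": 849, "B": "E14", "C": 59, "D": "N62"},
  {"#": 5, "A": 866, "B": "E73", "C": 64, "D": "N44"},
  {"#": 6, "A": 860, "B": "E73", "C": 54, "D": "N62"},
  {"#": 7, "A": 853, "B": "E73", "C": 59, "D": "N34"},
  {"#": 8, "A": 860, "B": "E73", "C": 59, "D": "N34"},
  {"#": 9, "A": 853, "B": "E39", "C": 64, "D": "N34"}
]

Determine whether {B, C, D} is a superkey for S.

Rows 7 and 8 have the same {B, C, D} value (B=E73, C=59, D=N34) but are distinct tuples, so {B, C, D} does not determine every attribute — not a superkey.

No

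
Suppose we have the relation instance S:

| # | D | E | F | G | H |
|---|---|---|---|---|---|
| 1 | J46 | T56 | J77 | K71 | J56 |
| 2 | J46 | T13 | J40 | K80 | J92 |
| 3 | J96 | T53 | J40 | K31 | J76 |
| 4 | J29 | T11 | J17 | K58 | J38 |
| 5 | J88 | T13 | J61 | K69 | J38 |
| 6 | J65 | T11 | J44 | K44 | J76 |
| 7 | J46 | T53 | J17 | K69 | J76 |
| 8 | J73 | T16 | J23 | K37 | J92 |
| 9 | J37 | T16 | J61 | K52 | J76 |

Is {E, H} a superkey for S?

No

Rows 3 and 7 have the same {E, H} value (E=T53, H=J76) but are distinct tuples, so {E, H} does not determine every attribute — not a superkey.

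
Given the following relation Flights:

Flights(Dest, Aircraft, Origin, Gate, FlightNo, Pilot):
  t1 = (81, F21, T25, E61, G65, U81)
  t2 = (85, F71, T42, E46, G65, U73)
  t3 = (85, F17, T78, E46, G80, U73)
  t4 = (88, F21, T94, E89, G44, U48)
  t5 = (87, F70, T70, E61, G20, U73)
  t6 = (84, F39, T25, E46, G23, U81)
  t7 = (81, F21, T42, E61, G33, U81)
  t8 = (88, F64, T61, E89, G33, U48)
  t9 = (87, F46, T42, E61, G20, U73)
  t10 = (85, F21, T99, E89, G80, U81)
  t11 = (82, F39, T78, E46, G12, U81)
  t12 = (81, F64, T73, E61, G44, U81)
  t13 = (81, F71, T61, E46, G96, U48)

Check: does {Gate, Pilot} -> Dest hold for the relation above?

(Gate=E61, Pilot=U81): rows 1, 7, 12 → Dest = 81, 81, 81 ✓
(Gate=E46, Pilot=U73): rows 2, 3 → Dest = 85, 85 ✓
(Gate=E89, Pilot=U48): rows 4, 8 → Dest = 88, 88 ✓
(Gate=E61, Pilot=U73): rows 5, 9 → Dest = 87, 87 ✓
(Gate=E46, Pilot=U81): rows 6, 11 → Dest takes values {84, 82} — violation
(Gate=E89, Pilot=U81): row 10 → Dest = 85 ✓
(Gate=E46, Pilot=U48): row 13 → Dest = 81 ✓
Two rows agree on {Gate, Pilot} but differ on Dest, so {Gate, Pilot} -> Dest does not hold.

No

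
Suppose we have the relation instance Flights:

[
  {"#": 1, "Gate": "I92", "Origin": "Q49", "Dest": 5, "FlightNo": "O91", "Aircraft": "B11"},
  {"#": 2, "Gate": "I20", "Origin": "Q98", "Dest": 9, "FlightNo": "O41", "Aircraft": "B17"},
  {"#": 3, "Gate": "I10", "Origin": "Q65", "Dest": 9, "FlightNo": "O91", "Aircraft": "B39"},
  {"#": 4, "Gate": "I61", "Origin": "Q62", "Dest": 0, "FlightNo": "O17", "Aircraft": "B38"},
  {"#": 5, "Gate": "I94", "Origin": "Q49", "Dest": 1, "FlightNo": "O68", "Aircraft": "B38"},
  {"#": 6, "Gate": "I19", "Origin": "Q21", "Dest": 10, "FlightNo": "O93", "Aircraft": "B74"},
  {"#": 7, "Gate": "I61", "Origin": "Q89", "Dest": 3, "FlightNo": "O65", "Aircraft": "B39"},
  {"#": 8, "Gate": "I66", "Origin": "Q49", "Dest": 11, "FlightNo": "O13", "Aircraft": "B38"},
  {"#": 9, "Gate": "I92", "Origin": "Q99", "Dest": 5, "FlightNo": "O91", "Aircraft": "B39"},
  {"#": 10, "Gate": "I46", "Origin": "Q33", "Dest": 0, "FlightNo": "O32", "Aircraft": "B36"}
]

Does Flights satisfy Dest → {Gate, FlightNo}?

Dest=5: rows 1, 9 → {Gate,FlightNo} = (I92, O91), (I92, O91) ✓
Dest=9: rows 2, 3 → {Gate,FlightNo} takes values {(I20, O41), (I10, O91)} — violation
Dest=0: rows 4, 10 → {Gate,FlightNo} takes values {(I61, O17), (I46, O32)} — violation
Dest=1: row 5 → {Gate,FlightNo} = (I94, O68) ✓
Dest=10: row 6 → {Gate,FlightNo} = (I19, O93) ✓
Dest=3: row 7 → {Gate,FlightNo} = (I61, O65) ✓
Dest=11: row 8 → {Gate,FlightNo} = (I66, O13) ✓
Two rows agree on Dest but differ on {Gate, FlightNo}, so Dest → {Gate, FlightNo} does not hold.

No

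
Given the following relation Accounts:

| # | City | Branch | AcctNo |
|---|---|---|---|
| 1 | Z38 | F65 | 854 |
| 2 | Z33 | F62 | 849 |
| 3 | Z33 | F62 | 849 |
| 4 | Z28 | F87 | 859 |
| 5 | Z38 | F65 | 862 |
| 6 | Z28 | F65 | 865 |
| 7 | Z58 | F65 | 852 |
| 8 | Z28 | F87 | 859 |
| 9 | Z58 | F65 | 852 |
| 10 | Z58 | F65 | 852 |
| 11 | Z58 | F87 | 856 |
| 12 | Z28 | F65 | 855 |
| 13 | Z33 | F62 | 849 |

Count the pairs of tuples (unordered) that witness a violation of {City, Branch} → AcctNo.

2

(City=Z38, Branch=F65): violating pairs (1,5) — 1 pair.
(City=Z33, Branch=F62): all 3 rows agree on AcctNo — 0 pairs.
(City=Z28, Branch=F87): all 2 rows agree on AcctNo — 0 pairs.
(City=Z28, Branch=F65): violating pairs (6,12) — 1 pair.
(City=Z58, Branch=F65): all 3 rows agree on AcctNo — 0 pairs.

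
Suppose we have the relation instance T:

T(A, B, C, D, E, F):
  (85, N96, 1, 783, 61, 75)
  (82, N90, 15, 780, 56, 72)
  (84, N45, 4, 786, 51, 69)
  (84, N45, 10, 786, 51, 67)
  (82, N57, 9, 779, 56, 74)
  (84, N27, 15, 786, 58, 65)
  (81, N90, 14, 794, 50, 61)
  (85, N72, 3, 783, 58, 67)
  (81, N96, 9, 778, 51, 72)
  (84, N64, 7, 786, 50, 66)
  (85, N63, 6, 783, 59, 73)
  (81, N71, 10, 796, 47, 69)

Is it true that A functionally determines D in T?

No

A=85: 3 rows → D = 783, 783, 783 ✓
A=82: 2 rows → D takes values {780, 779} — violation
A=84: 4 rows → D = 786, 786, 786, 786 ✓
A=81: 3 rows → D takes values {794, 778, 796} — violation
Two rows agree on A but differ on D, so A → D does not hold.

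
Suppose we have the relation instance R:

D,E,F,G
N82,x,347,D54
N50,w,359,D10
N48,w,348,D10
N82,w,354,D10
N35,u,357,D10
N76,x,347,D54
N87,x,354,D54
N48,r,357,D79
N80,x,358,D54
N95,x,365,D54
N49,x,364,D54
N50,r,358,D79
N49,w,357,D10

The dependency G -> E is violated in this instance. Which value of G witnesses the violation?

G=D54: 6 rows → E = x, x, x, x, x, x ✓
G=D10: 5 rows → E takes values {w, u} — violation
G=D79: 2 rows → E = r, r ✓
The only G value with inconsistent E is G=D10.

D10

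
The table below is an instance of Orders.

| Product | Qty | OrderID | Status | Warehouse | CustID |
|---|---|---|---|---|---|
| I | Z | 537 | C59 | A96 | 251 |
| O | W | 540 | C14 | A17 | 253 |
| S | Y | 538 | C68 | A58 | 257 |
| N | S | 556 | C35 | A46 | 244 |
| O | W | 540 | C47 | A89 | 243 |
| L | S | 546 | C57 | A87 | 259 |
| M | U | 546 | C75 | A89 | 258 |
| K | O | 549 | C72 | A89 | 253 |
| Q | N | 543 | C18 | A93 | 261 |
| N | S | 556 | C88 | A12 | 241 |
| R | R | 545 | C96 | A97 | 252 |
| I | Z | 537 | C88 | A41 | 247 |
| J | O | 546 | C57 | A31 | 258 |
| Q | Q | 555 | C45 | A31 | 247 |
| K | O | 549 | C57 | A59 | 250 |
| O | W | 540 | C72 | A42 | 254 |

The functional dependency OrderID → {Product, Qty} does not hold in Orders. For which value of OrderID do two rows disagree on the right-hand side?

546

OrderID=537: 2 rows → {Product,Qty} = (I, Z), (I, Z) ✓
OrderID=540: 3 rows → {Product,Qty} = (O, W), (O, W), (O, W) ✓
OrderID=538: 1 row → {Product,Qty} = (S, Y) ✓
OrderID=556: 2 rows → {Product,Qty} = (N, S), (N, S) ✓
OrderID=546: 3 rows → {Product,Qty} takes values {(L, S), (M, U), (J, O)} — violation
OrderID=549: 2 rows → {Product,Qty} = (K, O), (K, O) ✓
OrderID=543: 1 row → {Product,Qty} = (Q, N) ✓
OrderID=545: 1 row → {Product,Qty} = (R, R) ✓
OrderID=555: 1 row → {Product,Qty} = (Q, Q) ✓
The only OrderID value with inconsistent RHS is OrderID=546.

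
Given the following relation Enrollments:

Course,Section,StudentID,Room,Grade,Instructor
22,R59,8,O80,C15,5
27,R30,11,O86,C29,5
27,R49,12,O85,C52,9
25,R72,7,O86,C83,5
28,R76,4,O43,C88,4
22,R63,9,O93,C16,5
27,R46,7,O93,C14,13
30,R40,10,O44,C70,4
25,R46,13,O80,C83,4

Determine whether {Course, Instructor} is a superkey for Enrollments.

Two distinct rows share (Course=22, Instructor=5), so {Course, Instructor} does not determine every attribute — not a superkey.

No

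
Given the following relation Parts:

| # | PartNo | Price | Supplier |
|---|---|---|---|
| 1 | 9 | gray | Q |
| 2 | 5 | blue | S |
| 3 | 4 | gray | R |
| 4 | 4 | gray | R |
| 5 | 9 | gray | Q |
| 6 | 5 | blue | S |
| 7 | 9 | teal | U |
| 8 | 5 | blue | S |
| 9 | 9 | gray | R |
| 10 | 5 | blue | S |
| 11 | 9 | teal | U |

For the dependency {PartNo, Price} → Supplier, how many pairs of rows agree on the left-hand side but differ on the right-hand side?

(PartNo=9, Price=gray): violating pairs (1,9), (5,9) — 2 pairs.
(PartNo=5, Price=blue): all 4 rows agree on Supplier — 0 pairs.
(PartNo=4, Price=gray): all 2 rows agree on Supplier — 0 pairs.
(PartNo=9, Price=teal): all 2 rows agree on Supplier — 0 pairs.

2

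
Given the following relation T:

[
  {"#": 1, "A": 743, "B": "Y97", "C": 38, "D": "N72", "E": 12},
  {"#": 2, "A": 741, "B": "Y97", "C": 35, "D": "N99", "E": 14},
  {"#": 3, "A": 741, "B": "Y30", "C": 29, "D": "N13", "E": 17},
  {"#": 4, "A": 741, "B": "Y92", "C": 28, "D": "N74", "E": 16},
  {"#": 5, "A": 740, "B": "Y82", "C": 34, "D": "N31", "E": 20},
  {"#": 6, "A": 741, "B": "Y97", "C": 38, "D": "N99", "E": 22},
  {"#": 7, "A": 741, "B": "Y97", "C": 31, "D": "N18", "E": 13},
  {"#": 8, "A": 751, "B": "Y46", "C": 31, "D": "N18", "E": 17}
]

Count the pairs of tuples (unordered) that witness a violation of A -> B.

7

A=741: violating pairs (2,3), (2,4), (3,4), (3,6), (3,7), (4,6), (4,7) — 7 pairs.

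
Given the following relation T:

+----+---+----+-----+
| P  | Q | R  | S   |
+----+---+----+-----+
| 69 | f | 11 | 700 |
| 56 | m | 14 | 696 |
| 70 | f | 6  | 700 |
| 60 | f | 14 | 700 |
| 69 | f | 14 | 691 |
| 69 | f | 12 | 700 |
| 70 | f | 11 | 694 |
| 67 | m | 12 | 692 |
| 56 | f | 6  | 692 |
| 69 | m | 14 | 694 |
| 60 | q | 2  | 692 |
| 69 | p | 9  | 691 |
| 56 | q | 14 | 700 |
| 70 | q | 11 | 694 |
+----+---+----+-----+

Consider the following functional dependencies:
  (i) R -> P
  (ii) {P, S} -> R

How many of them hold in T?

(i) R -> P: R=11: 3 rows → P takes values {69, 70} — violation; R=14: 5 rows → P takes values {56, 60, 69} — violation; R=6: 2 rows → P takes values {70, 56} — violation; R=12: 2 rows → P takes values {69, 67} — violation — fails.
(ii) {P, S} -> R: (P=69, S=700): 2 rows → R takes values {11, 12} — violation; (P=69, S=691): 2 rows → R takes values {14, 9} — violation — fails.
None of the 2 dependencies hold.

0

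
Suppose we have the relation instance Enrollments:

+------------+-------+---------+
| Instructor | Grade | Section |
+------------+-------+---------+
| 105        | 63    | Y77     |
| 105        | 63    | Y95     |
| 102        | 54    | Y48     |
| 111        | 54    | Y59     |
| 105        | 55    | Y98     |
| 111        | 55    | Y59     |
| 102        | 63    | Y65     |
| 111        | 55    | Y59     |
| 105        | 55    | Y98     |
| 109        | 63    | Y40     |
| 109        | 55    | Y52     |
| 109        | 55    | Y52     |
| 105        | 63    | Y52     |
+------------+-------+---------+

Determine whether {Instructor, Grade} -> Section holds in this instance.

No

(Instructor=105, Grade=63): 3 rows → Section takes values {Y77, Y95, Y52} — violation
(Instructor=102, Grade=54): 1 row → Section = Y48 ✓
(Instructor=111, Grade=54): 1 row → Section = Y59 ✓
(Instructor=105, Grade=55): 2 rows → Section = Y98, Y98 ✓
(Instructor=111, Grade=55): 2 rows → Section = Y59, Y59 ✓
(Instructor=102, Grade=63): 1 row → Section = Y65 ✓
(Instructor=109, Grade=63): 1 row → Section = Y40 ✓
(Instructor=109, Grade=55): 2 rows → Section = Y52, Y52 ✓
Two rows agree on {Instructor, Grade} but differ on Section, so {Instructor, Grade} -> Section does not hold.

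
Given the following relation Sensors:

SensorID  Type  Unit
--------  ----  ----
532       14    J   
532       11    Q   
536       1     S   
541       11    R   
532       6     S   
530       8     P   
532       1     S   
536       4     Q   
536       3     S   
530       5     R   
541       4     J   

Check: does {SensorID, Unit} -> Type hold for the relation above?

No

(SensorID=532, Unit=J): 1 row → Type = 14 ✓
(SensorID=532, Unit=Q): 1 row → Type = 11 ✓
(SensorID=536, Unit=S): 2 rows → Type takes values {1, 3} — violation
(SensorID=541, Unit=R): 1 row → Type = 11 ✓
(SensorID=532, Unit=S): 2 rows → Type takes values {6, 1} — violation
(SensorID=530, Unit=P): 1 row → Type = 8 ✓
(SensorID=536, Unit=Q): 1 row → Type = 4 ✓
(SensorID=530, Unit=R): 1 row → Type = 5 ✓
(SensorID=541, Unit=J): 1 row → Type = 4 ✓
Two rows agree on {SensorID, Unit} but differ on Type, so {SensorID, Unit} -> Type does not hold.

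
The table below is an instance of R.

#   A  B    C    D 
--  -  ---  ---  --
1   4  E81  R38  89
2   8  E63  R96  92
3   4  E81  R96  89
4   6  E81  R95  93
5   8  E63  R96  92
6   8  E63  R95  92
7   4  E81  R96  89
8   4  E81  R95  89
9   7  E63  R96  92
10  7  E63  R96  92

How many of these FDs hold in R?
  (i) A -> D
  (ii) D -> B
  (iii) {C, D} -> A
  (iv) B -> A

2

(i) A -> D: every LHS value maps to a single RHS value — holds.
(ii) D -> B: every LHS value maps to a single RHS value — holds.
(iii) {C, D} -> A: (C=R96, D=92): rows 2, 5, 9, 10 → A takes values {8, 7} — violation — fails.
(iv) B -> A: B=E81: rows 1, 3, 4, 7, 8 → A takes values {4, 6} — violation; B=E63: rows 2, 5, 6, 9, 10 → A takes values {8, 7} — violation — fails.
2 of the 4 dependencies hold.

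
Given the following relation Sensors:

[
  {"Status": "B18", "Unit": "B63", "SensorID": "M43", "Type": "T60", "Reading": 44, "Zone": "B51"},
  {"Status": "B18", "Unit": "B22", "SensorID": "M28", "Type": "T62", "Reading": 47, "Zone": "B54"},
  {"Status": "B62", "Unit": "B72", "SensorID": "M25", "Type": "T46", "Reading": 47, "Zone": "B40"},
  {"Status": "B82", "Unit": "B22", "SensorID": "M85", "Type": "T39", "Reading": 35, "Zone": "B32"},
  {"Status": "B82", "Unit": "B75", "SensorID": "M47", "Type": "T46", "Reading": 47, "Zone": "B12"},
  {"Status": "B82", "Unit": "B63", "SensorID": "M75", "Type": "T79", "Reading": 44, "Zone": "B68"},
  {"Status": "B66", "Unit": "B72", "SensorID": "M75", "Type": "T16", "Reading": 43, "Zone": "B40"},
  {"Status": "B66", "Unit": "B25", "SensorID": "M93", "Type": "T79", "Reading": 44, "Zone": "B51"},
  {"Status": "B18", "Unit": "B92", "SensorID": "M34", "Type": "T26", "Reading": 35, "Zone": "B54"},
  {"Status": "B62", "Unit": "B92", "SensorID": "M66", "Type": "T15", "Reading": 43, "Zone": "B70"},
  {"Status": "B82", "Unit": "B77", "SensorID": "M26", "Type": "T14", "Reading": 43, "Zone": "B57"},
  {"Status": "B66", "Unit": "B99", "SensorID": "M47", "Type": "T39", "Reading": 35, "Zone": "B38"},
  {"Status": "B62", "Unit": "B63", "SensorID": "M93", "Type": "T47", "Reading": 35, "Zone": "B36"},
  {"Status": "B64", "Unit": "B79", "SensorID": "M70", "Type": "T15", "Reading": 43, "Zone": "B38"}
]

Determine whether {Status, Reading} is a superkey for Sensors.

All 14 rows have distinct {Status, Reading} values, so {Status, Reading} → (all attributes) holds and {Status, Reading} is a superkey.

Yes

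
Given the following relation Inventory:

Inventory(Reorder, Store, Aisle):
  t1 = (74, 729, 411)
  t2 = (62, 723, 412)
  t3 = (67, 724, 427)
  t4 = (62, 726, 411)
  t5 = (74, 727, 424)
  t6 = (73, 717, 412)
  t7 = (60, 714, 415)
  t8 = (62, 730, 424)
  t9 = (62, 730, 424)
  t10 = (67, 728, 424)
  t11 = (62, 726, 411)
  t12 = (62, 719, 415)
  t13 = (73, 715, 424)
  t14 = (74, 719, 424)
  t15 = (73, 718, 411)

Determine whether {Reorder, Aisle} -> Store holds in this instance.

No

(Reorder=74, Aisle=411): row 1 → Store = 729 ✓
(Reorder=62, Aisle=412): row 2 → Store = 723 ✓
(Reorder=67, Aisle=427): row 3 → Store = 724 ✓
(Reorder=62, Aisle=411): rows 4, 11 → Store = 726, 726 ✓
(Reorder=74, Aisle=424): rows 5, 14 → Store takes values {727, 719} — violation
(Reorder=73, Aisle=412): row 6 → Store = 717 ✓
(Reorder=60, Aisle=415): row 7 → Store = 714 ✓
(Reorder=62, Aisle=424): rows 8, 9 → Store = 730, 730 ✓
(Reorder=67, Aisle=424): row 10 → Store = 728 ✓
(Reorder=62, Aisle=415): row 12 → Store = 719 ✓
(Reorder=73, Aisle=424): row 13 → Store = 715 ✓
(Reorder=73, Aisle=411): row 15 → Store = 718 ✓
Two rows agree on {Reorder, Aisle} but differ on Store, so {Reorder, Aisle} -> Store does not hold.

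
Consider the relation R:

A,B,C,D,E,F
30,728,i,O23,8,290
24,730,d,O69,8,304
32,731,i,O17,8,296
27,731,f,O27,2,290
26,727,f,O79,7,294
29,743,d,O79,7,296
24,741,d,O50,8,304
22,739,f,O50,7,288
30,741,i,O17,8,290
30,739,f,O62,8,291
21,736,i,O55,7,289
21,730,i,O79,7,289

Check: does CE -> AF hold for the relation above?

No

(C=i, E=8): 3 rows → {A,F} takes values {(30, 290), (32, 296)} — violation
(C=d, E=8): 2 rows → {A,F} = (24, 304), (24, 304) ✓
(C=f, E=2): 1 row → {A,F} = (27, 290) ✓
(C=f, E=7): 2 rows → {A,F} takes values {(26, 294), (22, 288)} — violation
(C=d, E=7): 1 row → {A,F} = (29, 296) ✓
(C=f, E=8): 1 row → {A,F} = (30, 291) ✓
(C=i, E=7): 2 rows → {A,F} = (21, 289), (21, 289) ✓
Two rows agree on CE but differ on AF, so CE -> AF does not hold.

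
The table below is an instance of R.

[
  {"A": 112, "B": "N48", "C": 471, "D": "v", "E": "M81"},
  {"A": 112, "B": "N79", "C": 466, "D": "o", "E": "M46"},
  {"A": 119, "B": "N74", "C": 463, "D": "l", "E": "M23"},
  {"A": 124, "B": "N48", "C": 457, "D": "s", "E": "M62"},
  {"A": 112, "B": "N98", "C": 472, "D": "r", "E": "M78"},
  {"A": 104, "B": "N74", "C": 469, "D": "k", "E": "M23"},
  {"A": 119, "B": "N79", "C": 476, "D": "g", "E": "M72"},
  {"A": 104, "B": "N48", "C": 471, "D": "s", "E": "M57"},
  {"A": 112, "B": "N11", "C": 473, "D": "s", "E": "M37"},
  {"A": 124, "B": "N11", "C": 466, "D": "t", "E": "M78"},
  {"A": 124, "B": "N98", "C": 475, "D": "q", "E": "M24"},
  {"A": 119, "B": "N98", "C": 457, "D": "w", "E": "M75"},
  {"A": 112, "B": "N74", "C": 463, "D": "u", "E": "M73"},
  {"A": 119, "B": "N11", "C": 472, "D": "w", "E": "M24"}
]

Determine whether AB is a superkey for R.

All 14 rows have distinct AB values, so AB → (all attributes) holds and AB is a superkey.

Yes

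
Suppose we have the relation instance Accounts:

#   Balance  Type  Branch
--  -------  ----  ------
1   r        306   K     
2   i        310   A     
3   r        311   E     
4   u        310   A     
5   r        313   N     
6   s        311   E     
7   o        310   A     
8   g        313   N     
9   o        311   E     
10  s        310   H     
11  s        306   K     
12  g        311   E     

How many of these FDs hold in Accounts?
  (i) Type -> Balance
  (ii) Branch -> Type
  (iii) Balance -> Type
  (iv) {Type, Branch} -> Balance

1

(i) Type -> Balance: Type=306: rows 1, 11 → Balance takes values {r, s} — violation; Type=310: rows 2, 4, 7, 10 → Balance takes values {i, u, o, s} — violation; Type=311: rows 3, 6, 9, 12 → Balance takes values {r, s, o, g} — violation; Type=313: rows 5, 8 → Balance takes values {r, g} — violation — fails.
(ii) Branch -> Type: every LHS value maps to a single RHS value — holds.
(iii) Balance -> Type: Balance=r: rows 1, 3, 5 → Type takes values {306, 311, 313} — violation; Balance=s: rows 6, 10, 11 → Type takes values {311, 310, 306} — violation; Balance=o: rows 7, 9 → Type takes values {310, 311} — violation; Balance=g: rows 8, 12 → Type takes values {313, 311} — violation — fails.
(iv) {Type, Branch} -> Balance: (Type=306, Branch=K): rows 1, 11 → Balance takes values {r, s} — violation; (Type=310, Branch=A): rows 2, 4, 7 → Balance takes values {i, u, o} — violation; (Type=311, Branch=E): rows 3, 6, 9, 12 → Balance takes values {r, s, o, g} — violation; (Type=313, Branch=N): rows 5, 8 → Balance takes values {r, g} — violation — fails.
1 of the 4 dependencies holds.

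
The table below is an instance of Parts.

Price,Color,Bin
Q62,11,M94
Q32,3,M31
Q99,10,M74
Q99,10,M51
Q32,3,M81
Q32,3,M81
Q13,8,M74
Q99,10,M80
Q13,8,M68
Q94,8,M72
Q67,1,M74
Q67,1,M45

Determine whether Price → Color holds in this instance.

Price=Q62: 1 row → Color = 11 ✓
Price=Q32: 3 rows → Color = 3, 3, 3 ✓
Price=Q99: 3 rows → Color = 10, 10, 10 ✓
Price=Q13: 2 rows → Color = 8, 8 ✓
Price=Q94: 1 row → Color = 8 ✓
Price=Q67: 2 rows → Color = 1, 1 ✓
Every Price value is associated with a single Color value, so Price → Color holds.

Yes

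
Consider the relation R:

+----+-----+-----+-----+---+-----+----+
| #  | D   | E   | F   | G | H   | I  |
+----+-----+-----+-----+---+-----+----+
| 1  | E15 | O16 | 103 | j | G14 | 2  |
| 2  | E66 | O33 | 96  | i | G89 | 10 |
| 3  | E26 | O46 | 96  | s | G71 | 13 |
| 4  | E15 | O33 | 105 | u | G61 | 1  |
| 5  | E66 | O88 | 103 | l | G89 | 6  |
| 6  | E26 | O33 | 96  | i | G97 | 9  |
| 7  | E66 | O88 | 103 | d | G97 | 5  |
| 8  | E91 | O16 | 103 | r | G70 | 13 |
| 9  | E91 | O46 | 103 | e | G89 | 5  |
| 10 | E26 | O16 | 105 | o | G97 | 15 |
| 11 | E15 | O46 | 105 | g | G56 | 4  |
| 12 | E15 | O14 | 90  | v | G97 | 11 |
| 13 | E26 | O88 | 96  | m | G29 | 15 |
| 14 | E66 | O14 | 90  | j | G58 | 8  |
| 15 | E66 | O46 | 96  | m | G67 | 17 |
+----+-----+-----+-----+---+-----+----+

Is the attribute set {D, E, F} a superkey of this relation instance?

No

Rows 5 and 7 have the same {D, E, F} value (D=E66, E=O88, F=103) but are distinct tuples, so {D, E, F} does not determine every attribute — not a superkey.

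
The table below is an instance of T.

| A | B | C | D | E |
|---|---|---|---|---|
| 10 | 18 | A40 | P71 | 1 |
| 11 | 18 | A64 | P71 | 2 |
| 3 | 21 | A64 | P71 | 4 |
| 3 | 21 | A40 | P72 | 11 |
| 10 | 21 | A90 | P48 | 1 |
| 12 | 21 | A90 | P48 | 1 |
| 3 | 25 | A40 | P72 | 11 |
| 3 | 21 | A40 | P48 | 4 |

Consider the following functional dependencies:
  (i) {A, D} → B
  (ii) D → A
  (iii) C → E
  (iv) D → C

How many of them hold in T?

(i) {A, D} → B: (A=3, D=P72): 2 rows → B takes values {21, 25} — violation — fails.
(ii) D → A: D=P71: 3 rows → A takes values {10, 11, 3} — violation; D=P48: 3 rows → A takes values {10, 12, 3} — violation — fails.
(iii) C → E: C=A40: 4 rows → E takes values {1, 11, 4} — violation; C=A64: 2 rows → E takes values {2, 4} — violation — fails.
(iv) D → C: D=P71: 3 rows → C takes values {A40, A64} — violation; D=P48: 3 rows → C takes values {A90, A40} — violation — fails.
None of the 4 dependencies hold.

0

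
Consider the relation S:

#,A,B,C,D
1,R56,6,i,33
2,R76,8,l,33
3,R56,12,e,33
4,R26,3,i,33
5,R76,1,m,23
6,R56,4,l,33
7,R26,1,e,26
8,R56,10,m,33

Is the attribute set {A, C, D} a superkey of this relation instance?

All 8 rows have distinct {A, C, D} values, so {A, C, D} → (all attributes) holds and {A, C, D} is a superkey.

Yes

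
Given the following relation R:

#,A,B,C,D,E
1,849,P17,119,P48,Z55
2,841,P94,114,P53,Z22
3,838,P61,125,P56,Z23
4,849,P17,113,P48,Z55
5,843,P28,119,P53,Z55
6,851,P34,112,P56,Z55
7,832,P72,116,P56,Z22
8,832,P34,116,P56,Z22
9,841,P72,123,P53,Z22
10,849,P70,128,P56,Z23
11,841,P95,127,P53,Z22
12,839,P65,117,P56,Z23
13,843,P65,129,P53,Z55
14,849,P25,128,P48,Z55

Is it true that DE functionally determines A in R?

(D=P48, E=Z55): rows 1, 4, 14 → A = 849, 849, 849 ✓
(D=P53, E=Z22): rows 2, 9, 11 → A = 841, 841, 841 ✓
(D=P56, E=Z23): rows 3, 10, 12 → A takes values {838, 849, 839} — violation
(D=P53, E=Z55): rows 5, 13 → A = 843, 843 ✓
(D=P56, E=Z55): row 6 → A = 851 ✓
(D=P56, E=Z22): rows 7, 8 → A = 832, 832 ✓
Two rows agree on DE but differ on A, so DE -> A does not hold.

No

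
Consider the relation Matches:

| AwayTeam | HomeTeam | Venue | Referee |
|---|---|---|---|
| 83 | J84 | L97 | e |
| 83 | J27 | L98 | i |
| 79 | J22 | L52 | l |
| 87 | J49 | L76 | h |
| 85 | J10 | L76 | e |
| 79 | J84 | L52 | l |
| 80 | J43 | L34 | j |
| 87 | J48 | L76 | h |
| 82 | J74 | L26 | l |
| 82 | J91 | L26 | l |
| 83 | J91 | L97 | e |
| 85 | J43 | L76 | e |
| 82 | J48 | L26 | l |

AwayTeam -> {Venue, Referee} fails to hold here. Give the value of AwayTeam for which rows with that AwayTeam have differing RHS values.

83

AwayTeam=83: 3 rows → {Venue,Referee} takes values {(L97, e), (L98, i)} — violation
AwayTeam=79: 2 rows → {Venue,Referee} = (L52, l), (L52, l) ✓
AwayTeam=87: 2 rows → {Venue,Referee} = (L76, h), (L76, h) ✓
AwayTeam=85: 2 rows → {Venue,Referee} = (L76, e), (L76, e) ✓
AwayTeam=80: 1 row → {Venue,Referee} = (L34, j) ✓
AwayTeam=82: 3 rows → {Venue,Referee} = (L26, l), (L26, l), (L26, l) ✓
The only AwayTeam value with inconsistent RHS is AwayTeam=83.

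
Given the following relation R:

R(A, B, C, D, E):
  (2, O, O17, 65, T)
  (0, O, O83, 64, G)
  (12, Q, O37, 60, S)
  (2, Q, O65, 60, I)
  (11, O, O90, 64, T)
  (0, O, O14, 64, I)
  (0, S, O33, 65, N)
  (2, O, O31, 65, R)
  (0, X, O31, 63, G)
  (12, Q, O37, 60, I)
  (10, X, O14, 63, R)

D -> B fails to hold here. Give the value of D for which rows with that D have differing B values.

65

D=65: 3 rows → B takes values {O, S} — violation
D=64: 3 rows → B = O, O, O ✓
D=60: 3 rows → B = Q, Q, Q ✓
D=63: 2 rows → B = X, X ✓
The only D value with inconsistent B is D=65.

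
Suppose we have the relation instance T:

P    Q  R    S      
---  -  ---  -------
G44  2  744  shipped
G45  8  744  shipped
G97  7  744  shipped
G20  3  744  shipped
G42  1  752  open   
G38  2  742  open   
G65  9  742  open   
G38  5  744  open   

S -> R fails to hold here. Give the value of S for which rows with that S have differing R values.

open

S=shipped: 4 rows → R = 744, 744, 744, 744 ✓
S=open: 4 rows → R takes values {752, 742, 744} — violation
The only S value with inconsistent R is S=open.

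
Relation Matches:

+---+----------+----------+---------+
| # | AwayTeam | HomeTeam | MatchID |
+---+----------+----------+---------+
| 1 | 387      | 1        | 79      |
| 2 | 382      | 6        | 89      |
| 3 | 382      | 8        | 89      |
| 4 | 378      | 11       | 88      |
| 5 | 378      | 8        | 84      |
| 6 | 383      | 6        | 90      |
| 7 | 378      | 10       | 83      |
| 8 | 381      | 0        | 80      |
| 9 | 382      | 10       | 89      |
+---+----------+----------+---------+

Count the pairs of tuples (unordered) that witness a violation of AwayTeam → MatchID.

3

AwayTeam=382: all 3 rows agree on MatchID — 0 pairs.
AwayTeam=378: violating pairs (4,5), (4,7), (5,7) — 3 pairs.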